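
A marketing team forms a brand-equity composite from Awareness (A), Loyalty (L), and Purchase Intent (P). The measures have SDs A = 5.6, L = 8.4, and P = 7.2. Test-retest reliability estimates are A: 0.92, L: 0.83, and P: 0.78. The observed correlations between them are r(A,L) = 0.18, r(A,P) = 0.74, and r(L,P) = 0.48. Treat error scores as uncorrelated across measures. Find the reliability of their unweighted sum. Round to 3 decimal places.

Var(A+L+P) = 5.6² + 8.4² + 7.2² + 2·[5.6·8.4·0.18 + 5.6·7.2·0.74 + 8.4·7.2·0.48] = 153.76 + 134.669 = 288.429.
Because errors are independent across components, Cov(Tᵢ,Tⱼ) = Cov(Xᵢ,Xⱼ); the off-diagonal part of the true-score variance is the same as above.
True-score variance = [5.6²·0.92 + 8.4²·0.83 + 7.2²·0.78] + 134.669 = 127.851 + 134.669 = 262.52.
Reliability = 262.52 / 288.429 = 0.910.

0.910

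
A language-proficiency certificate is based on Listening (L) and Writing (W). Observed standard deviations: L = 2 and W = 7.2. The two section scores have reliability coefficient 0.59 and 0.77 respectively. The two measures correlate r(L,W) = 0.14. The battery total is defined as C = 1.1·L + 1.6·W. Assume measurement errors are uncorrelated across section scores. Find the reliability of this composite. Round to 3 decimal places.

0.775

Var(C) = 1.1²·2² + 1.6²·7.2² + 2·[1.76·2·7.2·0.14] = 137.55 + 7.09632 = 144.647.
With uncorrelated errors the cross-covariances are all true-score covariance, so they carry over unchanged; only the diagonal terms shrink to ρᵢσᵢ².
True-score variance = [1.1²·2²·0.59 + 1.6²·7.2²·0.77] + 7.09632 = 105.043 + 7.09632 = 112.139.
Reliability = 112.139 / 144.647 = 0.775.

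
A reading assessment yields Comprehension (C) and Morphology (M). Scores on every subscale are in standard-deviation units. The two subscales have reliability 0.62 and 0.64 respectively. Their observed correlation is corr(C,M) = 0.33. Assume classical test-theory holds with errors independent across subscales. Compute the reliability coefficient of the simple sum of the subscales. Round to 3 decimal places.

Var(C+M) = 2 + 2·[0.33] = 2 + 0.66 = 2.66.
Under uncorrelated errors the observed covariances equal the true-score covariances, so only the own-variance terms attenuate.
True-score variance = [0.62 + 0.64] + 0.66 = 1.26 + 0.66 = 1.92.
Reliability = 1.92 / 2.66 = 0.722.

0.722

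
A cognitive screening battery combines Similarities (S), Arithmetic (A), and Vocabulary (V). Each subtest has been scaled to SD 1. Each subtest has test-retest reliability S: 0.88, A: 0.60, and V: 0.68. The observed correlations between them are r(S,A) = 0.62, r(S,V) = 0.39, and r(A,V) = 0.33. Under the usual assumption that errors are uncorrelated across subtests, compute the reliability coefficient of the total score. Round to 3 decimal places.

0.852

Var(S+A+V) = 3 + 2·[0.62 + 0.39 + 0.33] = 3 + 2.68 = 5.68.
Under uncorrelated errors the observed covariances equal the true-score covariances, so only the own-variance terms attenuate.
True-score variance = [0.88 + 0.60 + 0.68] + 2.68 = 2.16 + 2.68 = 4.84.
Reliability = 4.84 / 5.68 = 0.852.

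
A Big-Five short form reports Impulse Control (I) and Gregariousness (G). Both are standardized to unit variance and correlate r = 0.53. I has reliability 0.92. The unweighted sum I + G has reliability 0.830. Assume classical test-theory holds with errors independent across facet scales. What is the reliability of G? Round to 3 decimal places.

Var(I+G) = 2 + 2·0.53 = 3.060.
True-score variance = ρ_I + ρ_G + 2·0.53, so 0.830 = (0.92 + ρ_G + 1.06) / 3.060.
ρ_G = 0.830·3.060 − 0.92 − 1.06 = 0.560.

0.560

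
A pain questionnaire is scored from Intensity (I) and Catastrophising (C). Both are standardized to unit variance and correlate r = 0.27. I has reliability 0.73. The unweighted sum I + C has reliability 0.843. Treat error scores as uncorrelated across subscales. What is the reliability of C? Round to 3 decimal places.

Var(I+C) = 2 + 2·0.27 = 2.540.
True-score variance = ρ_I + ρ_C + 2·0.27, so 0.843 = (0.73 + ρ_C + 0.54) / 2.540.
ρ_C = 0.843·2.540 − 0.73 − 0.54 = 0.871.

0.871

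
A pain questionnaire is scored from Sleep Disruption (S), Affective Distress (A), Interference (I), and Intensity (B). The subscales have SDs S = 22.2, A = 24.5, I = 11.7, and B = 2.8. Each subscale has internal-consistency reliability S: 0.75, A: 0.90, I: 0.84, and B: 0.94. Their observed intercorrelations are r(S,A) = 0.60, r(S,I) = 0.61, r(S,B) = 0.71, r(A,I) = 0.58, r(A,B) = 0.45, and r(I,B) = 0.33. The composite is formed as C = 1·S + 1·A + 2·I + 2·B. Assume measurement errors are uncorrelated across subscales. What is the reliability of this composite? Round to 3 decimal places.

Var(C) = 22.2² + 24.5² + 2²·11.7² + 2²·2.8² + 2·[22.2·24.5·0.60 + 2·22.2·11.7·0.61 + 2·22.2·2.8·0.71 + 2·24.5·11.7·0.58 + 2·24.5·2.8·0.45 + 4·11.7·2.8·0.33] = 1672.01 + 2337.97 = 4009.98.
Because errors are independent across components, Cov(Tᵢ,Tⱼ) = Cov(Xᵢ,Xⱼ); the off-diagonal part of the true-score variance is the same as above.
True-score variance = [22.2²·0.75 + 24.5²·0.90 + 2²·11.7²·0.84 + 2²·2.8²·0.94] + 2337.97 = 1399.28 + 2337.97 = 3737.26.
Reliability = 3737.26 / 4009.98 = 0.932.

0.932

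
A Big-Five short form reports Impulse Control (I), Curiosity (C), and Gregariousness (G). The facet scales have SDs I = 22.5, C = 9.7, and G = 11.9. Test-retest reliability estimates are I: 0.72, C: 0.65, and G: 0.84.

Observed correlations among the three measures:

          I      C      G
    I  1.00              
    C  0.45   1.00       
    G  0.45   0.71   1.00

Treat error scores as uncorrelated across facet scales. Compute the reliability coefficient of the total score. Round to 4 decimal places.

0.8531

Var(I+C+G) = 22.5² + 9.7² + 11.9² + 2·[22.5·9.7·0.45 + 22.5·11.9·0.45 + 9.7·11.9·0.71] = 741.95 + 601.311 = 1343.26.
Under uncorrelated errors the observed covariances equal the true-score covariances, so only the own-variance terms attenuate.
True-score variance = [22.5²·0.72 + 9.7²·0.65 + 11.9²·0.84] + 601.311 = 544.611 + 601.311 = 1145.92.
Reliability = 1145.92 / 1343.26 = 0.8531.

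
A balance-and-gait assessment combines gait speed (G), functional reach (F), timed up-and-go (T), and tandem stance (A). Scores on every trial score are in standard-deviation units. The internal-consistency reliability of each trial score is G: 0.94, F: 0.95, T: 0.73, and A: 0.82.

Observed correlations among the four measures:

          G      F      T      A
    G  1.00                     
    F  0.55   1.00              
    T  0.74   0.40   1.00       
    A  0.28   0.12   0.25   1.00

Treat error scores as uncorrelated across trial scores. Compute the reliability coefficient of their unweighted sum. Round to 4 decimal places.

0.9355

Var(G+F+T+A) = 4 + 2·[0.55 + 0.74 + 0.28 + 0.40 + 0.12 + 0.25] = 4 + 4.68 = 8.68.
Because errors are independent across components, Cov(Tᵢ,Tⱼ) = Cov(Xᵢ,Xⱼ); the off-diagonal part of the true-score variance is the same as above.
True-score variance = [0.94 + 0.95 + 0.73 + 0.82] + 4.68 = 3.44 + 4.68 = 8.12.
Reliability = 8.12 / 8.68 = 0.9355.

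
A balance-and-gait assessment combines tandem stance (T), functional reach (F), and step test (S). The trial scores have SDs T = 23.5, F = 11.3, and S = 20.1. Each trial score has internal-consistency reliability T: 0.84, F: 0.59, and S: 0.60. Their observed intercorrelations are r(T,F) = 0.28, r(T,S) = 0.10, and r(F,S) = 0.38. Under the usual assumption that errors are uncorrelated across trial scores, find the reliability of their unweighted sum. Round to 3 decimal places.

0.798

Var(T+F+S) = 23.5² + 11.3² + 20.1² + 2·[23.5·11.3·0.28 + 23.5·20.1·0.10 + 11.3·20.1·0.38] = 1083.95 + 415.797 = 1499.75.
Under uncorrelated errors the observed covariances equal the true-score covariances, so only the own-variance terms attenuate.
True-score variance = [23.5²·0.84 + 11.3²·0.59 + 20.1²·0.60] + 415.797 = 781.633 + 415.797 = 1197.43.
Reliability = 1197.43 / 1499.75 = 0.798.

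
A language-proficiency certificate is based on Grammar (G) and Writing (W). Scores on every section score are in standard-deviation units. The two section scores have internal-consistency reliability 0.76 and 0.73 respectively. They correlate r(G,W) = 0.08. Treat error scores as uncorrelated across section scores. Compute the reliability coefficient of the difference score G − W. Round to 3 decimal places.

Var(G−W) = 1 + 1 − 2·0.08 = 2 − 0.16 = 1.84.
Under uncorrelated errors the observed covariances equal the true-score covariances, so only the own-variance terms attenuate.
True-score variance = [0.76 + 0.73] − 0.16 = 1.49 − 0.16 = 1.33.
Reliability = 1.33 / 1.84 = 0.723.

0.723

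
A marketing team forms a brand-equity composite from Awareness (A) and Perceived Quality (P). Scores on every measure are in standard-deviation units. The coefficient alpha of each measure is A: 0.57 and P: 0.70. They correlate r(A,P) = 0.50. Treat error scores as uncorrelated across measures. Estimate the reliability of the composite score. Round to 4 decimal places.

Var(A+P) = 2 + 2·[0.50] = 2 + 1 = 3.
Because errors are independent across components, Cov(Tᵢ,Tⱼ) = Cov(Xᵢ,Xⱼ); the off-diagonal part of the true-score variance is the same as above.
True-score variance = [0.57 + 0.70] + 1 = 1.27 + 1 = 2.27.
Reliability = 2.27 / 3 = 0.7567.

0.7567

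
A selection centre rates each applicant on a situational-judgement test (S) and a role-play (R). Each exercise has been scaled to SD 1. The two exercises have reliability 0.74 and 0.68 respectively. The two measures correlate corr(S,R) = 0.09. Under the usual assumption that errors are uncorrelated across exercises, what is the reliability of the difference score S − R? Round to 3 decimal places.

Var(S−R) = 1 + 1 − 2·0.09 = 2 − 0.18 = 1.82.
Under uncorrelated errors the observed covariances equal the true-score covariances, so only the own-variance terms attenuate.
True-score variance = [0.74 + 0.68] − 0.18 = 1.42 − 0.18 = 1.24.
Reliability = 1.24 / 1.82 = 0.681.

0.681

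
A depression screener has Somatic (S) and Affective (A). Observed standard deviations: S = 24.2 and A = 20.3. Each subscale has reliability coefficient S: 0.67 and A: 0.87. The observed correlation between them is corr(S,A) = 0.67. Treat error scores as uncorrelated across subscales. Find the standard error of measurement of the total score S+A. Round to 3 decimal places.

Var(total) = 997.73 + 658.288 = 1656.02.
True-score variance = 750.897 + 658.288 = 1409.19, so reliability = 0.8509.
Error variance = 1656.02 − 1409.19 = 246.833; SEM = √246.833 = 15.711.

15.711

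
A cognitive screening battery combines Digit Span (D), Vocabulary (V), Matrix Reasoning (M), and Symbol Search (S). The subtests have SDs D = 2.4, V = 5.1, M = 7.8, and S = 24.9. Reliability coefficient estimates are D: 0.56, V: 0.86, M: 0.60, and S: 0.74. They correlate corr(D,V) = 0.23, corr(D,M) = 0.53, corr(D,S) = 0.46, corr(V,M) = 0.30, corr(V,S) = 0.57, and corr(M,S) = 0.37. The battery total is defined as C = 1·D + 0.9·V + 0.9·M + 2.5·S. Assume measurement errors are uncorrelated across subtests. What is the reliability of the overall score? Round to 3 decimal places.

Var(C) = 2.4² + 0.9²·5.1² + 0.9²·7.8² + 2.5²·24.9² + 2·[0.9·2.4·5.1·0.23 + 0.9·2.4·7.8·0.53 + 2.5·2.4·24.9·0.46 + 0.81·5.1·7.8·0.30 + 2.25·5.1·24.9·0.57 + 2.25·7.8·24.9·0.37] = 3951.17 + 828.813 = 4779.98.
With uncorrelated errors the cross-covariances are all true-score covariance, so they carry over unchanged; only the diagonal terms shrink to ρᵢσᵢ².
True-score variance = [2.4²·0.56 + 0.9²·5.1²·0.86 + 0.9²·7.8²·0.60 + 2.5²·24.9²·0.74] + 828.813 = 2918.46 + 828.813 = 3747.27.
Reliability = 3747.27 / 4779.98 = 0.784.

0.784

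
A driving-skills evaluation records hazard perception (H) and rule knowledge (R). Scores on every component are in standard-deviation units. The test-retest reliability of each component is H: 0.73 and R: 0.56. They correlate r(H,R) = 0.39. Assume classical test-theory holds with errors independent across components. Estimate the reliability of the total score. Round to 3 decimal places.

0.745

Var(H+R) = 2 + 2·[0.39] = 2 + 0.78 = 2.78.
Under uncorrelated errors the observed covariances equal the true-score covariances, so only the own-variance terms attenuate.
True-score variance = [0.73 + 0.56] + 0.78 = 1.29 + 0.78 = 2.07.
Reliability = 2.07 / 2.78 = 0.745.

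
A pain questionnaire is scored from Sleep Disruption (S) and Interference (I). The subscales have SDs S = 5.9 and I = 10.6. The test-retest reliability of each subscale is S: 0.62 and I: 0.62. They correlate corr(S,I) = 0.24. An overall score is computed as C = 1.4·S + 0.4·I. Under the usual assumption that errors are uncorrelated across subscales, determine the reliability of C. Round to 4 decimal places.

Var(C) = 1.4²·5.9² + 0.4²·10.6² + 2·[0.56·5.9·10.6·0.24] = 86.2052 + 16.8108 = 103.016.
Because errors are independent across components, Cov(Tᵢ,Tⱼ) = Cov(Xᵢ,Xⱼ); the off-diagonal part of the true-score variance is the same as above.
True-score variance = [1.4²·5.9²·0.62 + 0.4²·10.6²·0.62] + 16.8108 = 53.4472 + 16.8108 = 70.258.
Reliability = 70.258 / 103.016 = 0.6820.

0.6820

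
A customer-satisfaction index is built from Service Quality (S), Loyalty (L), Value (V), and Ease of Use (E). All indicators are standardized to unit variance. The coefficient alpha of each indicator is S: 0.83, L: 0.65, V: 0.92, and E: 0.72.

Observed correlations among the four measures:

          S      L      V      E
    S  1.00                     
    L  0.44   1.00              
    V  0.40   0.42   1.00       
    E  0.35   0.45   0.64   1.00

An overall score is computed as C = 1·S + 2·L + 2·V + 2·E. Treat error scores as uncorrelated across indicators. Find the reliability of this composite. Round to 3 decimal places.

0.899

Var(C) = 1 + 2² + 2² + 2² + 2·[2·0.44 + 2·0.40 + 2·0.35 + 4·0.42 + 4·0.45 + 4·0.64] = 13 + 16.84 = 29.84.
With uncorrelated errors the cross-covariances are all true-score covariance, so they carry over unchanged; only the diagonal terms shrink to ρᵢσᵢ².
True-score variance = [0.83 + 2²·0.65 + 2²·0.92 + 2²·0.72] + 16.84 = 9.99 + 16.84 = 26.83.
Reliability = 26.83 / 29.84 = 0.899.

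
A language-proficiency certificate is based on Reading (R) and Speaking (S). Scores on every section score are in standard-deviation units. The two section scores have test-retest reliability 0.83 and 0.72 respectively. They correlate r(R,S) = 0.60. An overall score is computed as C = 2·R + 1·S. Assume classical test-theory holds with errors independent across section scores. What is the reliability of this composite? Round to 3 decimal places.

Var(C) = 2² + 1 + 2·[2·0.60] = 5 + 2.4 = 7.4.
Under uncorrelated errors the observed covariances equal the true-score covariances, so only the own-variance terms attenuate.
True-score variance = [2²·0.83 + 0.72] + 2.4 = 4.04 + 2.4 = 6.44.
Reliability = 6.44 / 7.4 = 0.870.

0.870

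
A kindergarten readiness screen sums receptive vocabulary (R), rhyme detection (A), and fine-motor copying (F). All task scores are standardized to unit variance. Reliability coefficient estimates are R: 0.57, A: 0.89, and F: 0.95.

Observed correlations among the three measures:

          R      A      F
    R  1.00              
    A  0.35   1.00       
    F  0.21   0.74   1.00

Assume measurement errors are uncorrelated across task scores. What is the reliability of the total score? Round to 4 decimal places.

0.8946

Var(R+A+F) = 3 + 2·[0.35 + 0.21 + 0.74] = 3 + 2.6 = 5.6.
Because errors are independent across components, Cov(Tᵢ,Tⱼ) = Cov(Xᵢ,Xⱼ); the off-diagonal part of the true-score variance is the same as above.
True-score variance = [0.57 + 0.89 + 0.95] + 2.6 = 2.41 + 2.6 = 5.01.
Reliability = 5.01 / 5.6 = 0.8946.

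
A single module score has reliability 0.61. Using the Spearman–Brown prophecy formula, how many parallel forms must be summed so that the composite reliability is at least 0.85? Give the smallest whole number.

k ≥ ρ*(1−ρ₁)/(ρ₁(1−ρ*)) = 0.85·0.39 / (0.61·0.15) = 3.623.
Smallest integer k = 4.

4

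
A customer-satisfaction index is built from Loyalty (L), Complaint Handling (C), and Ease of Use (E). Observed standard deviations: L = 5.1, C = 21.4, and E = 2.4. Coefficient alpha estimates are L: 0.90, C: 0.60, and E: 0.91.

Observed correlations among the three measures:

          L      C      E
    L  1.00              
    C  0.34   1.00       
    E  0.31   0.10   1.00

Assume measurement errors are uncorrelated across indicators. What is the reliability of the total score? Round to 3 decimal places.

0.680

Var(L+C+E) = 5.1² + 21.4² + 2.4² + 2·[5.1·21.4·0.34 + 5.1·2.4·0.31 + 21.4·2.4·0.10] = 489.73 + 92.076 = 581.806.
With uncorrelated errors the cross-covariances are all true-score covariance, so they carry over unchanged; only the diagonal terms shrink to ρᵢσᵢ².
True-score variance = [5.1²·0.90 + 21.4²·0.60 + 2.4²·0.91] + 92.076 = 303.427 + 92.076 = 395.503.
Reliability = 395.503 / 581.806 = 0.680.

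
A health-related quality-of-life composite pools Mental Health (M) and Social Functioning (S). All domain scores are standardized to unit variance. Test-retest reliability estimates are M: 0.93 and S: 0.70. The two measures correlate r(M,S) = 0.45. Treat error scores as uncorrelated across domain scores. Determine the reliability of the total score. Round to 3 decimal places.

Var(M+S) = 2 + 2·[0.45] = 2 + 0.9 = 2.9.
With uncorrelated errors the cross-covariances are all true-score covariance, so they carry over unchanged; only the diagonal terms shrink to ρᵢσᵢ².
True-score variance = [0.93 + 0.70] + 0.9 = 1.63 + 0.9 = 2.53.
Reliability = 2.53 / 2.9 = 0.872.

0.872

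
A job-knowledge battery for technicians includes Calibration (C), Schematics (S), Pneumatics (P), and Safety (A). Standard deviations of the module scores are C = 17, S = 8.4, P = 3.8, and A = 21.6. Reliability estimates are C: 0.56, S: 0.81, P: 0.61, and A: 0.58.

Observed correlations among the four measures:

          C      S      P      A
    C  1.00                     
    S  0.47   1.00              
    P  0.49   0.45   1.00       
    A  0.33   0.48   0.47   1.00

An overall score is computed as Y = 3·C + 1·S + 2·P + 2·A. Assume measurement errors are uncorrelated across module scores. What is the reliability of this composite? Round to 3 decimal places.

Var(Y) = 3²·17² + 8.4² + 2²·3.8² + 2²·21.6² + 2·[3·17·8.4·0.47 + 6·17·3.8·0.49 + 6·17·21.6·0.33 + 2·8.4·3.8·0.45 + 2·8.4·21.6·0.48 + 4·3.8·21.6·0.47] = 4595.56 + 2951.1 = 7546.66.
Because errors are independent across components, Cov(Tᵢ,Tⱼ) = Cov(Xᵢ,Xⱼ); the off-diagonal part of the true-score variance is the same as above.
True-score variance = [3²·17²·0.56 + 8.4²·0.81 + 2²·3.8²·0.61 + 2²·21.6²·0.58] + 2951.1 = 2631.37 + 2951.1 = 5582.46.
Reliability = 5582.46 / 7546.66 = 0.740.

0.740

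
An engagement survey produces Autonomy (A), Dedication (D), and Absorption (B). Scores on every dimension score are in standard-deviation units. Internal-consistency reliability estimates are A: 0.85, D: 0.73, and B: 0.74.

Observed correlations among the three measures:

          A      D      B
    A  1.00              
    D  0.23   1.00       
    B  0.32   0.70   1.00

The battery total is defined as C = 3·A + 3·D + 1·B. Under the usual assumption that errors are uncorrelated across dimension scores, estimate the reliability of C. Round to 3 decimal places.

0.862

Var(C) = 3² + 3² + 1 + 2·[9·0.23 + 3·0.32 + 3·0.70] = 19 + 10.26 = 29.26.
Under uncorrelated errors the observed covariances equal the true-score covariances, so only the own-variance terms attenuate.
True-score variance = [3²·0.85 + 3²·0.73 + 0.74] + 10.26 = 14.96 + 10.26 = 25.22.
Reliability = 25.22 / 29.26 = 0.862.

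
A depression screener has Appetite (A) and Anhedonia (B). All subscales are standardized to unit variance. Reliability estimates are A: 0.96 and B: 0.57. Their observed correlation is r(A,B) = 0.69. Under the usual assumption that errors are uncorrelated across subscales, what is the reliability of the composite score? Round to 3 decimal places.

0.861

Var(A+B) = 2 + 2·[0.69] = 2 + 1.38 = 3.38.
With uncorrelated errors the cross-covariances are all true-score covariance, so they carry over unchanged; only the diagonal terms shrink to ρᵢσᵢ².
True-score variance = [0.96 + 0.57] + 1.38 = 1.53 + 1.38 = 2.91.
Reliability = 2.91 / 3.38 = 0.861.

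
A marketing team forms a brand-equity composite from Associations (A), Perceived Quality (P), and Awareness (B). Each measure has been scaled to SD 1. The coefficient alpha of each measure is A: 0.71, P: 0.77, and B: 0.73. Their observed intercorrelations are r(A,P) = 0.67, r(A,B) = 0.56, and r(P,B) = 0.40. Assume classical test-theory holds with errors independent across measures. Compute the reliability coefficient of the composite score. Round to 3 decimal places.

Var(A+P+B) = 3 + 2·[0.67 + 0.56 + 0.40] = 3 + 3.26 = 6.26.
With uncorrelated errors the cross-covariances are all true-score covariance, so they carry over unchanged; only the diagonal terms shrink to ρᵢσᵢ².
True-score variance = [0.71 + 0.77 + 0.73] + 3.26 = 2.21 + 3.26 = 5.47.
Reliability = 5.47 / 6.26 = 0.874.

0.874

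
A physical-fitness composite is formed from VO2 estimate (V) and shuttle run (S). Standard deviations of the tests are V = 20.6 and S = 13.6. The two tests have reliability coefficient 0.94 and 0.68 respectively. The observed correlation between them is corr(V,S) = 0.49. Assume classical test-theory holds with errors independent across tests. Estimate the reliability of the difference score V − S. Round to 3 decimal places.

0.747

Var(V−S) = 20.6² + 13.6² − 2·20.6·13.6·0.49 = 609.32 − 274.557 = 334.763.
With uncorrelated errors the cross-covariances are all true-score covariance, so they carry over unchanged; only the diagonal terms shrink to ρᵢσᵢ².
True-score variance = [20.6²·0.94 + 13.6²·0.68] − 274.557 = 524.671 − 274.557 = 250.114.
Reliability = 250.114 / 334.763 = 0.747.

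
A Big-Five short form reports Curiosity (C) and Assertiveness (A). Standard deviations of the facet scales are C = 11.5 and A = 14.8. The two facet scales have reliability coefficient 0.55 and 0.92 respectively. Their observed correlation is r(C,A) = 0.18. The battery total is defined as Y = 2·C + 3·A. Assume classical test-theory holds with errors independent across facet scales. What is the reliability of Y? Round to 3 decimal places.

Var(Y) = 2²·11.5² + 3²·14.8² + 2·[6·11.5·14.8·0.18] = 2500.36 + 367.632 = 2867.99.
With uncorrelated errors the cross-covariances are all true-score covariance, so they carry over unchanged; only the diagonal terms shrink to ρᵢσᵢ².
True-score variance = [2²·11.5²·0.55 + 3²·14.8²·0.92] + 367.632 = 2104.6 + 367.632 = 2472.23.
Reliability = 2472.23 / 2867.99 = 0.862.

0.862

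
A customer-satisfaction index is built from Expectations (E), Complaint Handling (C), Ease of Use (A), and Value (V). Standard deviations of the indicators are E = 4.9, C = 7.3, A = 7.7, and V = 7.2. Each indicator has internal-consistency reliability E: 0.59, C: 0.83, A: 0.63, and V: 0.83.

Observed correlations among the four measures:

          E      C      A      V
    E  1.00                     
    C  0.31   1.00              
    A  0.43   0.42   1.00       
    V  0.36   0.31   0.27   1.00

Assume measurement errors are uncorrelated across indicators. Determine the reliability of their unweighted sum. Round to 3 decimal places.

0.869

Var(E+C+A+V) = 4.9² + 7.3² + 7.7² + 7.2² + 2·[4.9·7.3·0.31 + 4.9·7.7·0.43 + 4.9·7.2·0.36 + 7.3·7.7·0.42 + 7.3·7.2·0.31 + 7.7·7.2·0.27] = 188.43 + 189.768 = 378.198.
Because errors are independent across components, Cov(Tᵢ,Tⱼ) = Cov(Xᵢ,Xⱼ); the off-diagonal part of the true-score variance is the same as above.
True-score variance = [4.9²·0.59 + 7.3²·0.83 + 7.7²·0.63 + 7.2²·0.83] + 189.768 = 138.776 + 189.768 = 328.544.
Reliability = 328.544 / 378.198 = 0.869.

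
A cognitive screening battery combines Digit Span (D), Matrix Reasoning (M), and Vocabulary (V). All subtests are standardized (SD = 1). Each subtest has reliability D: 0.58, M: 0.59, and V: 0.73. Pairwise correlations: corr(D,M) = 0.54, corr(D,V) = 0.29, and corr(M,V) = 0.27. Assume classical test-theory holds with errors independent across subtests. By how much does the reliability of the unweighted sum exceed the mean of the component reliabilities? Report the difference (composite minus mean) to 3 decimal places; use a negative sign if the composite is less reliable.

Var(sum) = 3 + 2.2 = 5.2; true-score variance = 1.9 + 2.2 = 4.1; composite reliability = 0.7885.
Mean component reliability = 0.6333.
Difference = 0.7885 − 0.6333 = 0.155.

0.155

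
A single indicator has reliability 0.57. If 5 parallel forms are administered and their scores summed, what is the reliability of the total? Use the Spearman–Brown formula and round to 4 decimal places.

ρ_k = kρ / (1 + (k−1)ρ) = 5·0.57 / (1 + 4·0.57) = 2.850 / 3.280 = 0.8689.

0.8689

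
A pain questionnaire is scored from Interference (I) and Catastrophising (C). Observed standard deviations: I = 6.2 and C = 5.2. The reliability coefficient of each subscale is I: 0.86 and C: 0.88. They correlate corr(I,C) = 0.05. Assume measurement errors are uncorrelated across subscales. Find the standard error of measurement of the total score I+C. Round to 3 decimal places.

2.937

Var(total) = 65.48 + 3.224 = 68.704.
True-score variance = 56.8536 + 3.224 = 60.0776, so reliability = 0.8744.
Error variance = 68.704 − 60.0776 = 8.6264; SEM = √8.6264 = 2.937.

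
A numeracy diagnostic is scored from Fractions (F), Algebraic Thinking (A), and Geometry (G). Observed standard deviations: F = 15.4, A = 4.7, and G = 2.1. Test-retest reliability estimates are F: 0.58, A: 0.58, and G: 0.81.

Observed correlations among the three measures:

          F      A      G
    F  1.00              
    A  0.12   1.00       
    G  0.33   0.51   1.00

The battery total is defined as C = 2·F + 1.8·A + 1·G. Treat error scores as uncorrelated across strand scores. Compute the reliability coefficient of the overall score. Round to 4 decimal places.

0.6260

Var(C) = 2²·15.4² + 1.8²·4.7² + 2.1² + 2·[3.6·15.4·4.7·0.12 + 2·15.4·2.1·0.33 + 1.8·4.7·2.1·0.51] = 1024.62 + 123.346 = 1147.97.
Under uncorrelated errors the observed covariances equal the true-score covariances, so only the own-variance terms attenuate.
True-score variance = [2²·15.4²·0.58 + 1.8²·4.7²·0.58 + 2.1²·0.81] + 123.346 = 595.295 + 123.346 = 718.641.
Reliability = 718.641 / 1147.97 = 0.6260.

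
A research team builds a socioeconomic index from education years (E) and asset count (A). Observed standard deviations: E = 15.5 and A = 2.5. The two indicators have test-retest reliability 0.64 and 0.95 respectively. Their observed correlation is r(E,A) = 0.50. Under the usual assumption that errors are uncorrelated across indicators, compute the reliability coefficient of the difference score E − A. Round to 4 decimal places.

0.5822

Var(E−A) = 15.5² + 2.5² − 2·15.5·2.5·0.50 = 246.5 − 38.75 = 207.75.
Because errors are independent across components, Cov(Tᵢ,Tⱼ) = Cov(Xᵢ,Xⱼ); the off-diagonal part of the true-score variance is the same as above.
True-score variance = [15.5²·0.64 + 2.5²·0.95] − 38.75 = 159.697 − 38.75 = 120.947.
Reliability = 120.947 / 207.75 = 0.5822.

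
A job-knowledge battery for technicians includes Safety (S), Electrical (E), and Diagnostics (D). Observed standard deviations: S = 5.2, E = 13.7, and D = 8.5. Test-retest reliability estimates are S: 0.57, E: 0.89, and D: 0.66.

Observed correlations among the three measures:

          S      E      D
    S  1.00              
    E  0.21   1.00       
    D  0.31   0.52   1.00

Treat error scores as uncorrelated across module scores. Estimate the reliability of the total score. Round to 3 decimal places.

Var(S+E+D) = 5.2² + 13.7² + 8.5² + 2·[5.2·13.7·0.21 + 5.2·8.5·0.31 + 13.7·8.5·0.52] = 286.98 + 178.433 = 465.413.
Under uncorrelated errors the observed covariances equal the true-score covariances, so only the own-variance terms attenuate.
True-score variance = [5.2²·0.57 + 13.7²·0.89 + 8.5²·0.66] + 178.433 = 230.142 + 178.433 = 408.575.
Reliability = 408.575 / 465.413 = 0.878.

0.878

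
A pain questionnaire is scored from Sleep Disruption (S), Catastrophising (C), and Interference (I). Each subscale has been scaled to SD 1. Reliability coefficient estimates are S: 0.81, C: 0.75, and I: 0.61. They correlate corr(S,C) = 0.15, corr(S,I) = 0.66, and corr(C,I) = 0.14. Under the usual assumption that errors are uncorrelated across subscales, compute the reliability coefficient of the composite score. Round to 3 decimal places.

0.831

Var(S+C+I) = 3 + 2·[0.15 + 0.66 + 0.14] = 3 + 1.9 = 4.9.
Because errors are independent across components, Cov(Tᵢ,Tⱼ) = Cov(Xᵢ,Xⱼ); the off-diagonal part of the true-score variance is the same as above.
True-score variance = [0.81 + 0.75 + 0.61] + 1.9 = 2.17 + 1.9 = 4.07.
Reliability = 4.07 / 4.9 = 0.831.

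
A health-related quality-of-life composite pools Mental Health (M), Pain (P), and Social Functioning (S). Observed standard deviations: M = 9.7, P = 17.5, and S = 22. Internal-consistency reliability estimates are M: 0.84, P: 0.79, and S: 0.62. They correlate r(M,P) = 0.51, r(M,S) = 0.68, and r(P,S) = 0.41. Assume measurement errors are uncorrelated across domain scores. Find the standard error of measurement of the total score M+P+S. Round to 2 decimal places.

Var(total) = 884.34 + 779.069 = 1663.41.
True-score variance = 621.053 + 779.069 = 1400.12, so reliability = 0.8417.
Error variance = 1663.41 − 1400.12 = 263.287; SEM = √263.287 = 16.23.

16.23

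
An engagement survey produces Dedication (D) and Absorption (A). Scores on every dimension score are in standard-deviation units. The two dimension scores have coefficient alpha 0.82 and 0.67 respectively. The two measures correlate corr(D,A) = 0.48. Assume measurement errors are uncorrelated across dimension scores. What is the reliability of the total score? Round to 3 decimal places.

Var(D+A) = 2 + 2·[0.48] = 2 + 0.96 = 2.96.
With uncorrelated errors the cross-covariances are all true-score covariance, so they carry over unchanged; only the diagonal terms shrink to ρᵢσᵢ².
True-score variance = [0.82 + 0.67] + 0.96 = 1.49 + 0.96 = 2.45.
Reliability = 2.45 / 2.96 = 0.828.

0.828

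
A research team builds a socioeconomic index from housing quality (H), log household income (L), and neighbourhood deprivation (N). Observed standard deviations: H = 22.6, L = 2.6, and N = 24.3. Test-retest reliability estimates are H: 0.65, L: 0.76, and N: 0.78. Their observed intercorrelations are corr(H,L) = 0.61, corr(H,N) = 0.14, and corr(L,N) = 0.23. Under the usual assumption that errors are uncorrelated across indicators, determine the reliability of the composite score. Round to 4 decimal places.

0.7723

Var(H+L+N) = 22.6² + 2.6² + 24.3² + 2·[22.6·2.6·0.61 + 22.6·24.3·0.14 + 2.6·24.3·0.23] = 1108.01 + 254.52 = 1362.53.
Because errors are independent across components, Cov(Tᵢ,Tⱼ) = Cov(Xᵢ,Xⱼ); the off-diagonal part of the true-score variance is the same as above.
True-score variance = [22.6²·0.65 + 2.6²·0.76 + 24.3²·0.78] + 254.52 = 797.714 + 254.52 = 1052.23.
Reliability = 1052.23 / 1362.53 = 0.7723.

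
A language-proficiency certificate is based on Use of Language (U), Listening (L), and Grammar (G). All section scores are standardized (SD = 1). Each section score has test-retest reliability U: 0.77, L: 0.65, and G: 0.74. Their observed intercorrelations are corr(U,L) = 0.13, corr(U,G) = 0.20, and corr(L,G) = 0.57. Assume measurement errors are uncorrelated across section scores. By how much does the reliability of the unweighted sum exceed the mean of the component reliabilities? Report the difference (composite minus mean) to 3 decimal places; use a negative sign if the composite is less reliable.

Var(sum) = 3 + 1.8 = 4.8; true-score variance = 2.16 + 1.8 = 3.96; composite reliability = 0.8250.
Mean component reliability = 0.7200.
Difference = 0.8250 − 0.7200 = 0.105.

0.105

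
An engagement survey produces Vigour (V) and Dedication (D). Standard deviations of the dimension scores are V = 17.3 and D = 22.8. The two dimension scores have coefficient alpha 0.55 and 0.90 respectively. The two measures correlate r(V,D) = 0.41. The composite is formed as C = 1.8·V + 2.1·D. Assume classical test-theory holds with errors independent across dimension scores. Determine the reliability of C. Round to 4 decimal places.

0.8516

Var(C) = 1.8²·17.3² + 2.1²·22.8² + 2·[3.78·17.3·22.8·0.41] = 3262.19 + 1222.61 = 4484.8.
With uncorrelated errors the cross-covariances are all true-score covariance, so they carry over unchanged; only the diagonal terms shrink to ρᵢσᵢ².
True-score variance = [1.8²·17.3²·0.55 + 2.1²·22.8²·0.90] + 1222.61 = 2596.58 + 1222.61 = 3819.19.
Reliability = 3819.19 / 4484.8 = 0.8516.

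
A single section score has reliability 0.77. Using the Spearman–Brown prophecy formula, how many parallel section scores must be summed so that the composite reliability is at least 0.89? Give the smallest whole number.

3

k ≥ ρ*(1−ρ₁)/(ρ₁(1−ρ*)) = 0.89·0.23 / (0.77·0.11) = 2.417.
Smallest integer k = 3.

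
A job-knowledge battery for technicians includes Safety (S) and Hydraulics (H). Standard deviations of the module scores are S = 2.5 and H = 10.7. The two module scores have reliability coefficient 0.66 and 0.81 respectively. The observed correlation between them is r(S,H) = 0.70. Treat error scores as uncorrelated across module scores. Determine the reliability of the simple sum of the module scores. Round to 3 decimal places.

Var(S+H) = 2.5² + 10.7² + 2·[2.5·10.7·0.70] = 120.74 + 37.45 = 158.19.
With uncorrelated errors the cross-covariances are all true-score covariance, so they carry over unchanged; only the diagonal terms shrink to ρᵢσᵢ².
True-score variance = [2.5²·0.66 + 10.7²·0.81] + 37.45 = 96.8619 + 37.45 = 134.312.
Reliability = 134.312 / 158.19 = 0.849.

0.849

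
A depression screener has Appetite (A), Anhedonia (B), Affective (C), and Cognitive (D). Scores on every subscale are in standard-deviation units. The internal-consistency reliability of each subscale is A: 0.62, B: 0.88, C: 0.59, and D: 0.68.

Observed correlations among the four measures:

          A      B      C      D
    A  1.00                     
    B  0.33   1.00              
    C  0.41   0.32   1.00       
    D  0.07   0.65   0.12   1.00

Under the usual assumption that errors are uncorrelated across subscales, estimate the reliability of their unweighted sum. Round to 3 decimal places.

Var(A+B+C+D) = 4 + 2·[0.33 + 0.41 + 0.07 + 0.32 + 0.65 + 0.12] = 4 + 3.8 = 7.8.
Under uncorrelated errors the observed covariances equal the true-score covariances, so only the own-variance terms attenuate.
True-score variance = [0.62 + 0.88 + 0.59 + 0.68] + 3.8 = 2.77 + 3.8 = 6.57.
Reliability = 6.57 / 7.8 = 0.842.

0.842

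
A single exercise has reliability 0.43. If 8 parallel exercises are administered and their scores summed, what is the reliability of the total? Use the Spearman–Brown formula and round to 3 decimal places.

0.858

ρ_k = kρ / (1 + (k−1)ρ) = 8·0.43 / (1 + 7·0.43) = 3.440 / 4.010 = 0.858.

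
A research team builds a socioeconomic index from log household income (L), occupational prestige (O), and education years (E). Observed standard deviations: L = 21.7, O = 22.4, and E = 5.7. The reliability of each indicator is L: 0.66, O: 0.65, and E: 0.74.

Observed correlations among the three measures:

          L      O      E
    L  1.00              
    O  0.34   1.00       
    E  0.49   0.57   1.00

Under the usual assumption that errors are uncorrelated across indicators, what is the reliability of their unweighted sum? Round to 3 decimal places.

Var(L+O+E) = 21.7² + 22.4² + 5.7² + 2·[21.7·22.4·0.34 + 21.7·5.7·0.49 + 22.4·5.7·0.57] = 1005.14 + 597.306 = 1602.45.
Because errors are independent across components, Cov(Tᵢ,Tⱼ) = Cov(Xᵢ,Xⱼ); the off-diagonal part of the true-score variance is the same as above.
True-score variance = [21.7²·0.66 + 22.4²·0.65 + 5.7²·0.74] + 597.306 = 660.974 + 597.306 = 1258.28.
Reliability = 1258.28 / 1602.45 = 0.785.

0.785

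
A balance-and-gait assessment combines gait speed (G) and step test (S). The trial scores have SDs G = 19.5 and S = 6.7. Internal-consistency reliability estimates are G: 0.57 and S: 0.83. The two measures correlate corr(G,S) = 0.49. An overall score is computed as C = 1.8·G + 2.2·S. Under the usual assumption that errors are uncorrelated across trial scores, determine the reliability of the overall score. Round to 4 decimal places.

0.7103

Var(C) = 1.8²·19.5² + 2.2²·6.7² + 2·[3.96·19.5·6.7·0.49] = 1449.28 + 507.027 = 1956.3.
Under uncorrelated errors the observed covariances equal the true-score covariances, so only the own-variance terms attenuate.
True-score variance = [1.8²·19.5²·0.57 + 2.2²·6.7²·0.83] + 507.027 = 882.578 + 507.027 = 1389.6.
Reliability = 1389.6 / 1956.3 = 0.7103.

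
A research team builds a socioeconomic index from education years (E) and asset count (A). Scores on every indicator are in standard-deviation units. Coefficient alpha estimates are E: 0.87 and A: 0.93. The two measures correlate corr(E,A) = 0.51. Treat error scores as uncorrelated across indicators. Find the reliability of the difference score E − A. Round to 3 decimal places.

0.796

Var(E−A) = 1 + 1 − 2·0.51 = 2 − 1.02 = 0.98.
With uncorrelated errors the cross-covariances are all true-score covariance, so they carry over unchanged; only the diagonal terms shrink to ρᵢσᵢ².
True-score variance = [0.87 + 0.93] − 1.02 = 1.8 − 1.02 = 0.78.
Reliability = 0.78 / 0.98 = 0.796.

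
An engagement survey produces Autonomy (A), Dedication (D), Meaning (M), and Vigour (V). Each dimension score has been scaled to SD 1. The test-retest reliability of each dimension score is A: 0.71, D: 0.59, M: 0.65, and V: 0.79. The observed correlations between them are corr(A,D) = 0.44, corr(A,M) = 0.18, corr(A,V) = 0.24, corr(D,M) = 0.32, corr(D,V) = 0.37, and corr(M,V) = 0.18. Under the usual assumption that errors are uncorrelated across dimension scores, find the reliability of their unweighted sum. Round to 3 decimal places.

Var(A+D+M+V) = 4 + 2·[0.44 + 0.18 + 0.24 + 0.32 + 0.37 + 0.18] = 4 + 3.46 = 7.46.
Because errors are independent across components, Cov(Tᵢ,Tⱼ) = Cov(Xᵢ,Xⱼ); the off-diagonal part of the true-score variance is the same as above.
True-score variance = [0.71 + 0.59 + 0.65 + 0.79] + 3.46 = 2.74 + 3.46 = 6.2.
Reliability = 6.2 / 7.46 = 0.831.

0.831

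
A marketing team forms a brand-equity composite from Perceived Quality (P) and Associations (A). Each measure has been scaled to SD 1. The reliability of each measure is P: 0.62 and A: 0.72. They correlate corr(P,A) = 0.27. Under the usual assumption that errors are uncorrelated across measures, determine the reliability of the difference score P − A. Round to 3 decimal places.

Var(P−A) = 1 + 1 − 2·0.27 = 2 − 0.54 = 1.46.
Because errors are independent across components, Cov(Tᵢ,Tⱼ) = Cov(Xᵢ,Xⱼ); the off-diagonal part of the true-score variance is the same as above.
True-score variance = [0.62 + 0.72] − 0.54 = 1.34 − 0.54 = 0.8.
Reliability = 0.8 / 1.46 = 0.548.

0.548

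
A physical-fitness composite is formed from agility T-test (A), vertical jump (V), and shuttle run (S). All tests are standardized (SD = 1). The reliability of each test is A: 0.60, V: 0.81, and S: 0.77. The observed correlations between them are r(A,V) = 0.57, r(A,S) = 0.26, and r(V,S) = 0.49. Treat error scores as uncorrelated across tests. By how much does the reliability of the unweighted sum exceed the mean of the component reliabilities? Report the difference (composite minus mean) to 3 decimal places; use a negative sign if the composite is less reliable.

0.128

Var(sum) = 3 + 2.64 = 5.64; true-score variance = 2.18 + 2.64 = 4.82; composite reliability = 0.8546.
Mean component reliability = 0.7267.
Difference = 0.8546 − 0.7267 = 0.128.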